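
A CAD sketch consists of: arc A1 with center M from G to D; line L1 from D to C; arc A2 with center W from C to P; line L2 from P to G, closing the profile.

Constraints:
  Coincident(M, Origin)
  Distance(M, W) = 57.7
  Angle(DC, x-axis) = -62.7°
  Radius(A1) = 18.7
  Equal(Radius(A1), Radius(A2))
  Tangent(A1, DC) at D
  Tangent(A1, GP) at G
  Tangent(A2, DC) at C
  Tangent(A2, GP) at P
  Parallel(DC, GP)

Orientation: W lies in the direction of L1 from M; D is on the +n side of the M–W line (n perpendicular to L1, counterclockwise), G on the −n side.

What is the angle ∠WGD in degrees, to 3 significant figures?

72.0°

The slot axis is L1's direction at -62.7°, so u = (cos -62.7°, sin -62.7°) = (0.459, -0.889) and n = (−sin -62.7°, cos -62.7°) = (0.889, 0.459). M is at the origin and W lies 57.7 along u from M, so W = 57.7·u = (26.5, -51.3). Tangency of A1 to both parallel lines with radius 18.7 puts D and G at M ± 18.7·n: D = (16.6, 8.58), G = (-16.6, -8.58). Then cos ∠WGD = GW·GD / (|GW||GD|), giving 72.0°.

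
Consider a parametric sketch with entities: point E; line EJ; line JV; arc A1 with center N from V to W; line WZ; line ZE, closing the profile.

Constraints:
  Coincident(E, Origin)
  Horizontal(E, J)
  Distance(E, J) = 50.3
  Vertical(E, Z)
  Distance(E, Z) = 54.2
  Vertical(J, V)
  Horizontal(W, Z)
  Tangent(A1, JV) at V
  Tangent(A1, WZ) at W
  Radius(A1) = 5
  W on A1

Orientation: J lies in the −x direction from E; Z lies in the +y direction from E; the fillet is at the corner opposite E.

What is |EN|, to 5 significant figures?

66.878

E is at the origin; EJ is horizontal with |EJ| = 50.3 and J on the −x side, so J = (-50.300, 0.0000). E and Z share the same x with |EZ| = 54.2 and Z on the +y side, so Z = (0.0000, 54.200). The virtual corner opposite E is at (-50.300, 54.200). The tangent condition forces NV to be normal to JV and the tangent condition forces NW to be normal to WZ, with radius 5.0, so the center N sits 5.0 in from both sides at N = (-45.300, 49.200). Then |EN| = |N − E| = 66.878.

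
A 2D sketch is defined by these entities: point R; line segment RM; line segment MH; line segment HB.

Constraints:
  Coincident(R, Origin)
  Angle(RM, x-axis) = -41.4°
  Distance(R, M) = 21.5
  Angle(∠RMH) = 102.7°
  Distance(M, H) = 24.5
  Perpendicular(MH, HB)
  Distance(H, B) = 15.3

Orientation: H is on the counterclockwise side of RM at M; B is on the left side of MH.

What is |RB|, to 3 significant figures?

29.8

∠RMH = 102.7°, so MH runs at -41.4° + (180° − 102.7°) = 35.9° from the x-axis; with |MH| = 24.5, H = M + 24.5·(cos 35.9°, sin 35.9°) = (36.0, 0.148). MH ⟂ HB; with |HB| = 15.3 on the left of MH, B = H + 15.3·(-0.586, 0.810) = (27.0, 12.5). Then |RB| = |B − R| = 29.8.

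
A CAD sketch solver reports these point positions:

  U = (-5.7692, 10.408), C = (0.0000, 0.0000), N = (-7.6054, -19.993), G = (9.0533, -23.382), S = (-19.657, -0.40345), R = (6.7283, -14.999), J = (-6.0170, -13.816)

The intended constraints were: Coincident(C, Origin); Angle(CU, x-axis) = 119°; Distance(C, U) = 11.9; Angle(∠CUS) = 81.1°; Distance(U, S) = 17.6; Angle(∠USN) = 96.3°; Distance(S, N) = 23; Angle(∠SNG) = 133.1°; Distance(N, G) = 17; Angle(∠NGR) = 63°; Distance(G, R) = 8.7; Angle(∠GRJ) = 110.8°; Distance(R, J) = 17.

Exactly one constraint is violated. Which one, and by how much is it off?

Distance(R, J) = 17 — off by 4.20.

C = (0.00, 0.00) ✓; CU at 119.0° ✓; |CU| = 11.90 ✓; ∠CUS = 81.10° ✓; |US| = 17.60 ✓; ∠USN = 96.30° ✓; |SN| = 23.00 ✓; ∠SNG = 133.1° ✓; |NG| = 17.00 ✓; ∠NGR = 63.00° ✓; |GR| = 8.699 ✓; ∠GRJ = 110.8° ✓; |RJ| = 12.80 ✗.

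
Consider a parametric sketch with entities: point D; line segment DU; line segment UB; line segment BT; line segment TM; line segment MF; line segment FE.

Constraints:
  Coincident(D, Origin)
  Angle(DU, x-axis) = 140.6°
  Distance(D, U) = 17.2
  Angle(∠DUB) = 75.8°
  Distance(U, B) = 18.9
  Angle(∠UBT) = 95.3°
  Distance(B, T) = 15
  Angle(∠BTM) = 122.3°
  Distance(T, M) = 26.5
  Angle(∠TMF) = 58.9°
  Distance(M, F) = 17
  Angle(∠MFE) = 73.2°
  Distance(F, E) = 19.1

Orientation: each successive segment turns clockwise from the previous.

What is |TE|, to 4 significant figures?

4.929

∠TMF = 58.9° gives MF at 132.9° from the x-axis; with |MF| = 17.0, F = (-6.977, -2.087). ∠MFE = 73.2° gives FE at 26.10° from the x-axis; with |FE| = 19.1, E = (10.18, 6.316). Then |TE| = |E − T| = 4.929.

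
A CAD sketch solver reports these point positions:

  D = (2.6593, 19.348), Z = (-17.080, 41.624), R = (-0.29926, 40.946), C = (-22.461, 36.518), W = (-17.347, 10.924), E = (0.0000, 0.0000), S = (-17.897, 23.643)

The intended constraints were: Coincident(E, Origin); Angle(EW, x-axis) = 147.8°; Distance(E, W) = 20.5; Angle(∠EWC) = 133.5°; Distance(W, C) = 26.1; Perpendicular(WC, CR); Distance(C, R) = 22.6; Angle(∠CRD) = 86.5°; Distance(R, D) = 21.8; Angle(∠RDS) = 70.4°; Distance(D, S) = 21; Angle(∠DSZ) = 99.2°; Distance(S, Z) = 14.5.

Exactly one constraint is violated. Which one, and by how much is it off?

Distance(S, Z) = 14.5 — off by 3.50.

E = (0.00, 0.00) ✓; EW at 147.8° ✓; |EW| = 20.50 ✓; ∠EWC = 133.5° ✓; |WC| = 26.10 ✓; ∠(WC, CR) = 90.00° ✓; |CR| = 22.60 ✓; ∠CRD = 86.50° ✓; |RD| = 21.80 ✓; ∠RDS = 70.40° ✓; |DS| = 21.00 ✓; ∠DSZ = 99.20° ✓; |SZ| = 18.00 ✗.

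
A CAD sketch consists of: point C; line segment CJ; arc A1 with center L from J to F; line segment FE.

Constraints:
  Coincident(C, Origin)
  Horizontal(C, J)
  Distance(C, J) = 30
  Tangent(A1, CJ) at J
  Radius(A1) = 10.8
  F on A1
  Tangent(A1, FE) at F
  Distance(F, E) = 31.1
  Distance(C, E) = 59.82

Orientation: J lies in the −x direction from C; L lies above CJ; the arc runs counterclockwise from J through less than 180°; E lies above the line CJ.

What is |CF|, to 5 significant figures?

28.814

Checks: |LF| = 10.80 ✓; ∠(LF, FE) = 90.00° ✓; |FE| = 31.10 ✓; |CE| = 59.82 ✓.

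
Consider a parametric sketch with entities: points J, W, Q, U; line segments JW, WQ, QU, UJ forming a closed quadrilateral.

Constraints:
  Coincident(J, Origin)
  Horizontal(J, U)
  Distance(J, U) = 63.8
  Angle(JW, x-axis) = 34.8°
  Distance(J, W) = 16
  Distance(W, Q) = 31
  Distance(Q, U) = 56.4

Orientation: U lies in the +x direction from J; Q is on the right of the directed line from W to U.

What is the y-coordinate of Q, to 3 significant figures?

-21.8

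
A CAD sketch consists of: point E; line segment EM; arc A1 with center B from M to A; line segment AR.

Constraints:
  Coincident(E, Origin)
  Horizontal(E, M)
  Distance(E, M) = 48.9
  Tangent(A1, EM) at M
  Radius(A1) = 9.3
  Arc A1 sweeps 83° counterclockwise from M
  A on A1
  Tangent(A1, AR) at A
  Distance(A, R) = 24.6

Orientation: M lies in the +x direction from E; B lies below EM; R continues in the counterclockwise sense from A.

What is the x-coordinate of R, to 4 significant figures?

36.67

E is at the origin; E and M share the same y with |EM| = 48.9 and M on the +x side, so M = (48.90, 0.000). Tangency of A1 to EM means the radius BM is perpendicular to EM, so B = M + (0, -9.3) = (48.90, -9.300). On A1, M sits at bearing 90° from B; an 83° counterclockwise sweep puts A at bearing 173°, so A = B + 9.3·(cos 173°, sin 173°) = (39.67, -8.167). The tangent condition forces BA to be normal to AR, so AR runs along (−sin 173°, cos 173°); with |AR| = 24.6, R = (36.67, -32.58). So R.x = 36.67.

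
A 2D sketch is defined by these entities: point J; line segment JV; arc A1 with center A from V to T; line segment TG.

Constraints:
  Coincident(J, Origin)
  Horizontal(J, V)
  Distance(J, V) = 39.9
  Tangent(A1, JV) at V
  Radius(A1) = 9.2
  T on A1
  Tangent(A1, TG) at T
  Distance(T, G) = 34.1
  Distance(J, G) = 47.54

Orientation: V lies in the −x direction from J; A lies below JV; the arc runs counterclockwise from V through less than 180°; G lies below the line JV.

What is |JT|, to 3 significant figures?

49.2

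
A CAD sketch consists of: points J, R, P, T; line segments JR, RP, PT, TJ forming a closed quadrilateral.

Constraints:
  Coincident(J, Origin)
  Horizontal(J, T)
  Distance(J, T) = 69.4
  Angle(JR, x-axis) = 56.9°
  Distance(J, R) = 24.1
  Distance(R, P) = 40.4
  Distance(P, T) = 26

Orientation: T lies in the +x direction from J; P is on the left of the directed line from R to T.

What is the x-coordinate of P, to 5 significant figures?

53.559

J is at the origin; J and T share the same y with |JT| = 69.4 and T in +x, so T = (69.4, 0). JR runs at 56.9° with |JR| = 24.1, so R = (13.161, 20.189). P is determined by |RP| = 40.4 and |PT| = 26.0 together: it lies at the intersection of circle(R, 40.4) and circle(T, 26.0). With |RT| = 59.753, the foot of the radical line on RT is 37.877 from R and the perpendicular offset is √(40.4² − 37.877²) = 14.052. Taking the left-of-RT solution: P = (53.559, 20.617).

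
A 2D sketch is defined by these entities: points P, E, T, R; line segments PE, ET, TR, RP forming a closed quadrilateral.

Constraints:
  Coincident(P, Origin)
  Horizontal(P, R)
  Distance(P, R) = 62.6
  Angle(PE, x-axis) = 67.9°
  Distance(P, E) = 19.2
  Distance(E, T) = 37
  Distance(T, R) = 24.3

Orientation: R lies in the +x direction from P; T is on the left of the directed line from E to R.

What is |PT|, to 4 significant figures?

46.93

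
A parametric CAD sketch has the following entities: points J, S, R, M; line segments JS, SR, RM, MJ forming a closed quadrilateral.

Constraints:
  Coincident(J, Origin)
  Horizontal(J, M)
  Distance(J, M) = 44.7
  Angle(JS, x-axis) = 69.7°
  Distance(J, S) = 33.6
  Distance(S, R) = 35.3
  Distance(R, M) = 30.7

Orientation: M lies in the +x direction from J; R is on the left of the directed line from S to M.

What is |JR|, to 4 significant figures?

56.05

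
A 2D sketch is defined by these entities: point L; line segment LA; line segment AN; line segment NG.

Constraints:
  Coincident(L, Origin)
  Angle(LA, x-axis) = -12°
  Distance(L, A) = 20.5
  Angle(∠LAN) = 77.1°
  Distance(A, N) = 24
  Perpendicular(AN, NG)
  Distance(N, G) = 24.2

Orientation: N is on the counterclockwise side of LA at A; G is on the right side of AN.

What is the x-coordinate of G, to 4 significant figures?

43.87

∠LAN = 77.1°, so AN runs at -12.0° + (180° − 77.1°) = 90.90° from the x-axis; with |AN| = 24.0, N = A + 24.0·(cos 90.90°, sin 90.90°) = (19.68, 19.73). The perpendicularity gives NG at right angles to AN; with |NG| = 24.2 on the right of AN, G = N + 24.2·(0.9999, 0.01571) = (43.87, 20.11). So G.x = 43.87.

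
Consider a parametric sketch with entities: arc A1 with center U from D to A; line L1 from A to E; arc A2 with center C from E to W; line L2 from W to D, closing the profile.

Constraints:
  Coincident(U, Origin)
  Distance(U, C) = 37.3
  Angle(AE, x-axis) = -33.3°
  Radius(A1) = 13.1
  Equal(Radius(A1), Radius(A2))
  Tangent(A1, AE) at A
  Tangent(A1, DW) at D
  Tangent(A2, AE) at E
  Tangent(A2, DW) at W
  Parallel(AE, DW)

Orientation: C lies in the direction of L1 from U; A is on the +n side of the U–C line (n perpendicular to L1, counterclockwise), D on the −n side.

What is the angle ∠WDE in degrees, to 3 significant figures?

35.1°

The slot axis is L1's direction at -33.3°, so u = (cos -33.3°, sin -33.3°) = (0.836, -0.549) and n = (−sin -33.3°, cos -33.3°) = (0.549, 0.836). U is at the origin and C lies 37.3 along u from U, so C = 37.3·u = (31.2, -20.5). Tangency of A1 to both parallel lines with radius 13.1 puts A and D at U ± 13.1·n: A = (7.19, 10.9), D = (-7.19, -10.9). Equal radii place E and W the same way about C: E = C + 13.1·n = (38.4, -9.53), W = C − 13.1·n = (24.0, -31.4). Then cos ∠WDE = DW·DE / (|DW||DE|), giving 35.1°.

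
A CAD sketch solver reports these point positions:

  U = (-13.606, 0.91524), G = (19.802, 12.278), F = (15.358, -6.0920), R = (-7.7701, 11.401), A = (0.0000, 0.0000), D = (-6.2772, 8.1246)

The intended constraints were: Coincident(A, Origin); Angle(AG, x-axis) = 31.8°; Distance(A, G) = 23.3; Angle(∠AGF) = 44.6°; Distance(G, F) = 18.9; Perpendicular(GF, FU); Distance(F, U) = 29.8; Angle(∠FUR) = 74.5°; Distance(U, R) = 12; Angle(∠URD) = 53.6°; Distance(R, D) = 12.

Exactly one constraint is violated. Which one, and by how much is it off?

Distance(R, D) = 12 — off by 8.40.

A = (0.00, 0.00) ✓; AG at 31.80° ✓; |AG| = 23.30 ✓; ∠AGF = 44.60° ✓; |GF| = 18.90 ✓; ∠(GF, FU) = 90.00° ✓; |FU| = 29.80 ✓; ∠FUR = 74.50° ✓; |UR| = 12.00 ✓; ∠URD = 53.59° ✓; |RD| = 3.600 ✗.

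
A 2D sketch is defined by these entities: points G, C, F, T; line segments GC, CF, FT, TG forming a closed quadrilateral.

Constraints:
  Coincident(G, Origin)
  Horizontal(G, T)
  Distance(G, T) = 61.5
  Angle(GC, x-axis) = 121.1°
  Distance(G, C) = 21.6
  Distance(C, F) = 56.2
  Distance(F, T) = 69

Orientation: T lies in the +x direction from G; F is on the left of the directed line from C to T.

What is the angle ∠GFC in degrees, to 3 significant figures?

18.4°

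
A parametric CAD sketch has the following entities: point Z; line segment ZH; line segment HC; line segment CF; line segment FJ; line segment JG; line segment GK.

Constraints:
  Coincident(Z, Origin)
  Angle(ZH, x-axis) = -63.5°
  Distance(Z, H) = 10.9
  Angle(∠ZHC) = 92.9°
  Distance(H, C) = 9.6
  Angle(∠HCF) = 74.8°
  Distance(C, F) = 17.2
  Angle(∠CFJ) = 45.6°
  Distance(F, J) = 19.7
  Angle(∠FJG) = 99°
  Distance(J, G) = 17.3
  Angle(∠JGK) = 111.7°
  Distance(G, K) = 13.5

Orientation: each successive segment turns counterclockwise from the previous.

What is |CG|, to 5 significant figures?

11.428

∠CFJ = 45.6° gives FJ at -96.800° from the x-axis; with |FJ| = 19.7, J = (0.55049, -12.068). ∠FJG = 99.0° gives JG at -15.800° from the x-axis; with |JG| = 17.3, G = (17.197, -16.779). Then |CG| = |G − C| = 11.428.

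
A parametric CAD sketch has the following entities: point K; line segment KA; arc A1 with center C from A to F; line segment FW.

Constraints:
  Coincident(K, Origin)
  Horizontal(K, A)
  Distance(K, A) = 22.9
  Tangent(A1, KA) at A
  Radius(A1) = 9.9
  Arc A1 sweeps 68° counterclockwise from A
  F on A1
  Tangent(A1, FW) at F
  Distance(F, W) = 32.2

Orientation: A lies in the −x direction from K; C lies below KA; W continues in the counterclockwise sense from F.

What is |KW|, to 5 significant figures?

56.990

K is at the origin; KA is horizontal with |KA| = 22.9 and A on the −x side, so A = (-22.900, 0.0000). Since A1 is tangent to KA there, CA ⟂ KA, so C = A + (0, -9.9) = (-22.900, -9.9000). On A1, A sits at bearing 90° from C; a 68° counterclockwise sweep puts F at bearing 158°, so F = C + 9.9·(cos 158°, sin 158°) = (-32.079, -6.1914). Since A1 is tangent to FW there, CF ⟂ FW, so FW runs along (−sin 158°, cos 158°); with |FW| = 32.2, W = (-44.141, -36.047). Then |KW| = |W − K| = 56.990.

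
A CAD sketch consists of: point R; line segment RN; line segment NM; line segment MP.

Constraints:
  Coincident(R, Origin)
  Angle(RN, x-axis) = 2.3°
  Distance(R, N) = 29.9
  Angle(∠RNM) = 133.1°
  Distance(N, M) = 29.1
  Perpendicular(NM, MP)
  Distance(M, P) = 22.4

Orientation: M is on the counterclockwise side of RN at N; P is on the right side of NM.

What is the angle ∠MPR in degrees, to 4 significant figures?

48.23°

R is at the origin; RN runs at 2.3° with length 29.9, so N = 29.9·(cos 2.3°, sin 2.3°) = (29.88, 1.200). ∠RNM = 133.1°, so NM runs at 2.3° + (180° − 133.1°) = 49.20° from the x-axis; with |NM| = 29.1, M = N + 29.1·(cos 49.20°, sin 49.20°) = (48.89, 23.23). NM is perpendicular to MP; with |MP| = 22.4 on the right of NM, P = M + 22.4·(0.7570, -0.6534) = (65.85, 8.592). Then cos ∠MPR = PM·PR / (|PM||PR|), giving 48.23°.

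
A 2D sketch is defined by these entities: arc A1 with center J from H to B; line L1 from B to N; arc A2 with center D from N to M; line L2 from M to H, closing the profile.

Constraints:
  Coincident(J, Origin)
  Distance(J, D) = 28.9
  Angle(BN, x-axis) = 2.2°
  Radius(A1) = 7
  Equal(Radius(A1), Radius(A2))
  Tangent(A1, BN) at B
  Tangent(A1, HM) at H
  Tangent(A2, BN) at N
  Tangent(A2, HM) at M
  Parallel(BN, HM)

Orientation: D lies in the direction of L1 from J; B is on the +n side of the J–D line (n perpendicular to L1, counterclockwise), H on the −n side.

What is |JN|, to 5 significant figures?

29.736

Tangency of A1 to both parallel lines with radius 7.0 puts B and H at J ± 7.0·n: B = (-0.26871, 6.9948), H = (0.26871, -6.9948). Equal radii place N and M the same way about D: N = D + 7.0·n = (28.610, 8.1042), M = D − 7.0·n = (29.147, -5.8854). Then |JN| = |N − J| = 29.736.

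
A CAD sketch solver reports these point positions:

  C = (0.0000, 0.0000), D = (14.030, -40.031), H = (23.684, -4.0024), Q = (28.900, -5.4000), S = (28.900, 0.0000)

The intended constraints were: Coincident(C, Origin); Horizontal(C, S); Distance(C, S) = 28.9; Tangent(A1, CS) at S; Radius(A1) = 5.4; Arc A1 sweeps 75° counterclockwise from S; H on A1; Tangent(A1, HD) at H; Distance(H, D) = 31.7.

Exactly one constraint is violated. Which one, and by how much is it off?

Distance(H, D) = 31.7 — off by 5.60.

C = (0.00, 0.00) ✓; C.y = 0.00, S.y = 0.00 ✓; |CS| = 28.90 ✓; ∠(QS, SC) = 90.00° ✓; |QS| = 5.400 ✓; bearing(Q→H) − bearing(Q→S) = 75.00° ✓; |QH| = 5.400 ✓; ∠(QH, HD) = 90.00° ✓; |HD| = 37.30 ✗.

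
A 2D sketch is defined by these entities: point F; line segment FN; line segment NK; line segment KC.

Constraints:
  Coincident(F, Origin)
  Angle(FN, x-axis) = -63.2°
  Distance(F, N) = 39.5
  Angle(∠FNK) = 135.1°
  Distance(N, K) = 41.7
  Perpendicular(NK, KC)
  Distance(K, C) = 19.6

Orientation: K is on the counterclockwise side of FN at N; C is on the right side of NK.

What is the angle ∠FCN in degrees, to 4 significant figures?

9.097°

F is at the origin; FN runs at -63.2° with length 39.5, so N = 39.5·(cos -63.2°, sin -63.2°) = (17.81, -35.26). ∠FNK = 135.1°, so NK runs at -63.2° + (180° − 135.1°) = -18.30° from the x-axis; with |NK| = 41.7, K = N + 41.7·(cos -18.30°, sin -18.30°) = (57.40, -48.35). NK is perpendicular to KC; with |KC| = 19.6 on the right of NK, C = K + 19.6·(-0.3140, -0.9494) = (51.25, -66.96). Then cos ∠FCN = CF·CN / (|CF||CN|), giving 9.097°.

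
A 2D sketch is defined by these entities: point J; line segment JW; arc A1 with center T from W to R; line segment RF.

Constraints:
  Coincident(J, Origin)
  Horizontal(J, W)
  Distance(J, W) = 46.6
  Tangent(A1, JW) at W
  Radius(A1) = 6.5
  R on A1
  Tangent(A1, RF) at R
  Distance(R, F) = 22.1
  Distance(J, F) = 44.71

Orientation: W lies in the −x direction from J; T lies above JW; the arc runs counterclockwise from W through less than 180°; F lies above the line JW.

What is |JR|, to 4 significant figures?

40.57

J is at the origin; J and W share the same y with |JW| = 46.6 and W on the −x side, so W = (-46.60, 0.000). Since A1 is tangent to JW there, TW ⟂ JW, so T = W + (0, 6.5) = (-46.60, 6.500). Since TR ⟂ RF (tangency), |TF| = √(6.5² + 22.1²) = 23.04 regardless of where R sits on A1. So F lies on both circle(J, 44.71) and circle(T, 23.04); the above-JW intersection is F = (-35.77, 26.83). R is the foot of the tangent from F: R = (-40.23, 5.186).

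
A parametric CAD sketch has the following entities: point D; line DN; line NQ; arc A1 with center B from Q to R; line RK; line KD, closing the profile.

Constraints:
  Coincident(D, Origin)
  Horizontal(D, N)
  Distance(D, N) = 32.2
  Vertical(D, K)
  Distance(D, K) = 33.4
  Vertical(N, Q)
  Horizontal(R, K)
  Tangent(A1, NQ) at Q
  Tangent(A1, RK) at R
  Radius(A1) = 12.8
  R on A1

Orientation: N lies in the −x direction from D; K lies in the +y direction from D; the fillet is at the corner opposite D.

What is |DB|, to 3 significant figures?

28.3

DK is vertical with |DK| = 33.4 and K on the +y side, so K = (0.00, 33.4). The virtual corner opposite D is at (-32.2, 33.4). Since A1 is tangent to NQ there, BQ ⟂ NQ and tangency of A1 to RK means the radius BR is perpendicular to RK, with radius 12.8, so the center B sits 12.8 in from both sides at B = (-19.4, 20.6). Then |DB| = |B − D| = 28.3.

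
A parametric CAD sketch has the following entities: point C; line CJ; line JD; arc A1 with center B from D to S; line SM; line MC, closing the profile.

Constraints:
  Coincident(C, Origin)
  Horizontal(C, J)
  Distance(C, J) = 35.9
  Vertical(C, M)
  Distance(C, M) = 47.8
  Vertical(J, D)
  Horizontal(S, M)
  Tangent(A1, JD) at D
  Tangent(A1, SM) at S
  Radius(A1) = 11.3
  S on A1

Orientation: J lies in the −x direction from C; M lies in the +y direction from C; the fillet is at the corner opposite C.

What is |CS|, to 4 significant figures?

53.76

The virtual corner opposite C is at (-35.90, 47.80). Since A1 is tangent to JD there, BD ⟂ JD and the tangent condition forces BS to be normal to SM, with radius 11.3, so the center B sits 11.3 in from both sides at B = (-24.60, 36.50). That places the tangent points at D = (-35.90, 36.50) on JD and S = (-24.60, 47.80) on SM. Then |CS| = |S − C| = 53.76.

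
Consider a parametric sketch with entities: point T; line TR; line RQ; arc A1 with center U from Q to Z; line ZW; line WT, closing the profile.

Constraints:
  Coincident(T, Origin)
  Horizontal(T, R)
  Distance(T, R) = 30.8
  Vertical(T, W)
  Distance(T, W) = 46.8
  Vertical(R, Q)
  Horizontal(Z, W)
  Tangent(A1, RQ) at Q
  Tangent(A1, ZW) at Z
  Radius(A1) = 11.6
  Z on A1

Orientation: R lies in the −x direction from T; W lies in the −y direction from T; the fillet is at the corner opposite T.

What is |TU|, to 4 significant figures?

40.10

TW is vertical with |TW| = 46.8 and W on the −y side, so W = (0.000, -46.80). The virtual corner opposite T is at (-30.80, -46.80). A1 meets RQ tangentially, so UQ is at right angles to RQ and A1 meets ZW tangentially, so UZ is at right angles to ZW, with radius 11.6, so the center U sits 11.6 in from both sides at U = (-19.20, -35.20). Then |TU| = |U − T| = 40.10.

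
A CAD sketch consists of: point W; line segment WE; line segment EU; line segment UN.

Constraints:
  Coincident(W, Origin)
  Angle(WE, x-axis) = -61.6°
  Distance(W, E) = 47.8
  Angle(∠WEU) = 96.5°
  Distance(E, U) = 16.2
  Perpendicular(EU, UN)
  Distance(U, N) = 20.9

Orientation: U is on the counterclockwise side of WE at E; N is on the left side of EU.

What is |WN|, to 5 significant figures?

34.267

W is at the origin; WE runs at -61.6° with length 47.8, so E = 47.8·(cos -61.6°, sin -61.6°) = (22.735, -42.047). ∠WEU = 96.5°, so EU runs at -61.6° + (180° − 96.5°) = 21.900° from the x-axis; with |EU| = 16.2, U = E + 16.2·(cos 21.900°, sin 21.900°) = (37.766, -36.005). The perpendicularity gives UN at right angles to EU; with |UN| = 20.9 on the left of EU, N = U + 20.9·(-0.37299, 0.92784) = (29.970, -16.613). Then |WN| = |N − W| = 34.267.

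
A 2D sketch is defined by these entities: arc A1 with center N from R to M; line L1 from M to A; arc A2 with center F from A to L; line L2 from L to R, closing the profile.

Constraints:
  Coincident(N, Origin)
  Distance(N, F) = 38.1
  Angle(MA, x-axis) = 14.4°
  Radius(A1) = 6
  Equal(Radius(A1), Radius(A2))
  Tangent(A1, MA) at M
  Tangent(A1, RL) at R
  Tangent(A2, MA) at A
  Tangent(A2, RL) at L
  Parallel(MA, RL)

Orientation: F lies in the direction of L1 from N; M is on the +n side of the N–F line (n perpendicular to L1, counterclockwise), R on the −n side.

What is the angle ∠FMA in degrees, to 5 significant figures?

8.9495°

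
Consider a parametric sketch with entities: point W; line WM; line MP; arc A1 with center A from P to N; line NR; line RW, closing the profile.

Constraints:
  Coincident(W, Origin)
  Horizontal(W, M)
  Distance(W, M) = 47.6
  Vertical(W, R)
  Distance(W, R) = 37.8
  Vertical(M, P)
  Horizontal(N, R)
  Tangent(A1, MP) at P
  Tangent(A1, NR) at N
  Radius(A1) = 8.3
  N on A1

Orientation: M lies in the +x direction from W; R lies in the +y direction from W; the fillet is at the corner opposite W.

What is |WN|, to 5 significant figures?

54.528

W is at the origin; WM is horizontal with |WM| = 47.6 and M on the +x side, so M = (47.600, 0.0000). W and R share the same x with |WR| = 37.8 and R on the +y side, so R = (0.0000, 37.800). The virtual corner opposite W is at (47.600, 37.800). Since A1 is tangent to MP there, AP ⟂ MP and the tangent condition forces AN to be normal to NR, with radius 8.3, so the center A sits 8.3 in from both sides at A = (39.300, 29.500). That places the tangent points at P = (47.600, 29.500) on MP and N = (39.300, 37.800) on NR. Then |WN| = |N − W| = 54.528.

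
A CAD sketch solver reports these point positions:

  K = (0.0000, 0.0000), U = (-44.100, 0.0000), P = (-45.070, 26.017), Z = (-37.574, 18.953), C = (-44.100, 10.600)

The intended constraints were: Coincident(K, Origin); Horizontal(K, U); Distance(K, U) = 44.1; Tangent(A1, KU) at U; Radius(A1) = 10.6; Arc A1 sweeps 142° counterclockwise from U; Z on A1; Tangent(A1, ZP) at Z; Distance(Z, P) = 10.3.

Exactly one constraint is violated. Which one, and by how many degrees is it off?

Tangent(A1, ZP) at Z — off by 5.30°.

K = (0.00, 0.00) ✓; K.y = 0.00, U.y = 0.00 ✓; |KU| = 44.10 ✓; ∠(CU, UK) = 90.00° ✓; |CU| = 10.60 ✓; bearing(C→Z) − bearing(C→U) = 142.0° ✓; |CZ| = 10.60 ✓; ∠(CZ, ZP) = 95.30° ✗; |ZP| = 10.30 ✓.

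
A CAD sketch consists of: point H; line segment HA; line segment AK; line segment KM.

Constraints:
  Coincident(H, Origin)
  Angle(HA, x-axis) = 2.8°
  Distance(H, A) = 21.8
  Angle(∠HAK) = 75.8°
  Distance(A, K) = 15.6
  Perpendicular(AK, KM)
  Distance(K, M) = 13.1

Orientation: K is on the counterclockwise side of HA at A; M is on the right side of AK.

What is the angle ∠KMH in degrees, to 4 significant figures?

16.67°

∠HAK = 75.8°, so AK runs at 2.8° + (180° − 75.8°) = 107.0° from the x-axis; with |AK| = 15.6, K = A + 15.6·(cos 107.0°, sin 107.0°) = (17.21, 15.98). AK ⟂ KM; with |KM| = 13.1 on the right of AK, M = K + 13.1·(0.9563, 0.2924) = (29.74, 19.81). Then cos ∠KMH = MK·MH / (|MK||MH|), giving 16.67°.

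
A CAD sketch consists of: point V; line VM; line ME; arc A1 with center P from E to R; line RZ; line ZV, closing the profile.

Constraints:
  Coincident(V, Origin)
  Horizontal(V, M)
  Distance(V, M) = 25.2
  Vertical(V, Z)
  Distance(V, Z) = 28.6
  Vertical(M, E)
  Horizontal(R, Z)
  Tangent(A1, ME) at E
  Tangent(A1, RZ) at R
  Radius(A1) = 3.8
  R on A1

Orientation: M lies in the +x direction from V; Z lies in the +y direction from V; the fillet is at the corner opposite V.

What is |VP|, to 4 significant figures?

32.76

VZ is vertical with |VZ| = 28.6 and Z on the +y side, so Z = (0.000, 28.60). The virtual corner opposite V is at (25.20, 28.60). Since A1 is tangent to ME there, PE ⟂ ME and the tangent condition forces PR to be normal to RZ, with radius 3.8, so the center P sits 3.8 in from both sides at P = (21.40, 24.80). Then |VP| = |P − V| = 32.76.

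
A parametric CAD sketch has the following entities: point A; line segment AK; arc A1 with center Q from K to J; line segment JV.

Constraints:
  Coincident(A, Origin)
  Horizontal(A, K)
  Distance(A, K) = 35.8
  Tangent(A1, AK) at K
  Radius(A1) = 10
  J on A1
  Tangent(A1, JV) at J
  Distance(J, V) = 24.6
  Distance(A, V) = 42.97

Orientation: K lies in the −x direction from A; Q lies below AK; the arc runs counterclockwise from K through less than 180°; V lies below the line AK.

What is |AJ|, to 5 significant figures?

46.164

Checks: |QJ| = 10.00 ✓; ∠(QJ, JV) = 90.00° ✓; |JV| = 24.60 ✓; |AV| = 42.97 ✓.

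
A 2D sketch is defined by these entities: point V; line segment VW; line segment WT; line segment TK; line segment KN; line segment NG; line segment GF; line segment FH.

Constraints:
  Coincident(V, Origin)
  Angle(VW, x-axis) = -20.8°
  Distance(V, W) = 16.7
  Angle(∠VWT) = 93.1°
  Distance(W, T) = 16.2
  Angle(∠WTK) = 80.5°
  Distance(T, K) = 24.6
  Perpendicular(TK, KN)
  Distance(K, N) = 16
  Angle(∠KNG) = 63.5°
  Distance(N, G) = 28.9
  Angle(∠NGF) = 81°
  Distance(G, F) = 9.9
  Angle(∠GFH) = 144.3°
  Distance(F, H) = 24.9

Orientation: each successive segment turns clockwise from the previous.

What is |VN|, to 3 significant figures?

5.65

V is at the origin; VW runs at -20.8° with length 16.7, so W = (15.6, -5.93). ∠VWT = 93.1° gives WT at -108° from the x-axis; with |WT| = 16.2, T = (10.7, -21.4). ∠WTK = 80.5° gives TK at 153° from the x-axis; with |TK| = 24.6, K = (-11.2, -10.1). TK is perpendicular to KN, so KN runs at 62.8°; with |KN| = 16.0, N = (-3.88, 4.11). Then |VN| = |N − V| = 5.65.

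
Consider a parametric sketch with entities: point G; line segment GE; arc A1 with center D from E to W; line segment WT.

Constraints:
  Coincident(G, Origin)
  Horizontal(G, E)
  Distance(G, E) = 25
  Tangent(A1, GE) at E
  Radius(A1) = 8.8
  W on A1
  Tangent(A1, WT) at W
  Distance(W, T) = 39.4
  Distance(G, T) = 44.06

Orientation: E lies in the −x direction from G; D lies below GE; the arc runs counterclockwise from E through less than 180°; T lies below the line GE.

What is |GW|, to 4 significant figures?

34.77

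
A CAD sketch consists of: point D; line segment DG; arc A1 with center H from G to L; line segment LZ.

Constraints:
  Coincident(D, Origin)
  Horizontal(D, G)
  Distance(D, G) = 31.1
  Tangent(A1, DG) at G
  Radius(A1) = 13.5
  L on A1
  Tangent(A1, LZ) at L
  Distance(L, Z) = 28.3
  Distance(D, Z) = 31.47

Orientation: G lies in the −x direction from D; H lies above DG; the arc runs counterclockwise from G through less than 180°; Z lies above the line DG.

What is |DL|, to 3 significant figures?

20.6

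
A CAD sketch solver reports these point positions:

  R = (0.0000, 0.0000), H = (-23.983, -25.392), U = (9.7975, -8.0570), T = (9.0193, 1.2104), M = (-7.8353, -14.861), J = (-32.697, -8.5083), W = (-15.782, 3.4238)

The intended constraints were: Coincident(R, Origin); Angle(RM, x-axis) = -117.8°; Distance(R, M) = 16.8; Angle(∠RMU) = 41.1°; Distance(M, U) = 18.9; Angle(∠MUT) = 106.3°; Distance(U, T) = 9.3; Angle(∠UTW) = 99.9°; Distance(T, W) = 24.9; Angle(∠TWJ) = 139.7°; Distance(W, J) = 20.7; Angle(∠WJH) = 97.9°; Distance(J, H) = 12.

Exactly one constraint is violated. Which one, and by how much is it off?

Distance(J, H) = 12 — off by 7.00.

R = (0.00, 0.00) ✓; RM at -117.8° ✓; |RM| = 16.80 ✓; ∠RMU = 41.10° ✓; |MU| = 18.90 ✓; ∠MUT = 106.3° ✓; |UT| = 9.300 ✓; ∠UTW = 99.90° ✓; |TW| = 24.90 ✓; ∠TWJ = 139.7° ✓; |WJ| = 20.70 ✓; ∠WJH = 97.90° ✓; |JH| = 19.00 ✗.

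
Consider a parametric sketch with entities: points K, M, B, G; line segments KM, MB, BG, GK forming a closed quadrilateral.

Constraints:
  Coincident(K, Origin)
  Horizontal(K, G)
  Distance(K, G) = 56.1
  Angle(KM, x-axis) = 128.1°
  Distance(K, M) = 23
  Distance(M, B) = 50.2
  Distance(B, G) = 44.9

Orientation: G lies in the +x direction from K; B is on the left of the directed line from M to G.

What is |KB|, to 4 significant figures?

49.54

K is at the origin; KG is horizontal with |KG| = 56.1 and G in +x, so G = (56.1, 0). KM runs at 128.1° with |KM| = 23.0, so M = (-14.19, 18.10). B is determined by |MB| = 50.2 and |BG| = 44.9 together: it lies at the intersection of circle(M, 50.2) and circle(G, 44.9). With |MG| = 72.58, the foot of the radical line on MG is 39.76 from M and the perpendicular offset is √(50.2² − 39.76²) = 30.64. Taking the left-of-MG solution: B = (31.96, 37.86).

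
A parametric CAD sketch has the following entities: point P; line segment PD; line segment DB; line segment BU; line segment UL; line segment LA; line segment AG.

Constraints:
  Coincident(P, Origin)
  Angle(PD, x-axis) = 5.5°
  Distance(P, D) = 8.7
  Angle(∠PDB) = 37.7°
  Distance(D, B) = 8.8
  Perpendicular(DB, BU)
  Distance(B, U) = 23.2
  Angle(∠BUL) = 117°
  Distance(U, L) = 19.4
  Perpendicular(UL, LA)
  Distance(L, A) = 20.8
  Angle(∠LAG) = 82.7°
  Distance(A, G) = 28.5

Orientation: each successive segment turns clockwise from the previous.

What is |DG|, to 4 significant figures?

9.707

UL ⟂ LA, so LA runs at -19.80°; with |LA| = 20.8, A = (12.51, 22.93). ∠LAG = 82.7° gives AG at -117.1° from the x-axis; with |AG| = 28.5, G = (-0.4777, -2.442). Then |DG| = |G − D| = 9.707.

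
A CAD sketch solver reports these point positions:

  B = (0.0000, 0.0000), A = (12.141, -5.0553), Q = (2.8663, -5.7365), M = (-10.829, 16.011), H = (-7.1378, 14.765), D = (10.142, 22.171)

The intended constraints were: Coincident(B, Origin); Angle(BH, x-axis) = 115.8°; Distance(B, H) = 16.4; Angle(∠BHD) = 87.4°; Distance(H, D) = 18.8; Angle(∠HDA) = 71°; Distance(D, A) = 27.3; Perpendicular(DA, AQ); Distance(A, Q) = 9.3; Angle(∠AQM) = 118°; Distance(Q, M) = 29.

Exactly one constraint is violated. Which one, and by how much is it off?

Distance(Q, M) = 29 — off by 3.30.

B = (0.00, 0.00) ✓; BH at 115.8° ✓; |BH| = 16.40 ✓; ∠BHD = 87.40° ✓; |HD| = 18.80 ✓; ∠HDA = 71.00° ✓; |DA| = 27.30 ✓; ∠(DA, AQ) = 90.00° ✓; |AQ| = 9.300 ✓; ∠AQM = 118.0° ✓; |QM| = 25.70 ✗.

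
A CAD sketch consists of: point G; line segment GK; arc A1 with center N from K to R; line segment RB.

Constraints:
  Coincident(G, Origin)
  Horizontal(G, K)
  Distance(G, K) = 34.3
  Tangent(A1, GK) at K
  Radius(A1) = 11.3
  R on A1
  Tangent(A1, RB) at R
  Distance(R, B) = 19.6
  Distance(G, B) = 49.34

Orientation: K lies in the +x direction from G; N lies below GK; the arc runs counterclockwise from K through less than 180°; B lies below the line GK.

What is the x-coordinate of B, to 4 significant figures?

35.88

G is at the origin; GK is horizontal with |GK| = 34.3 and K on the +x side, so K = (34.30, 0.000). Tangency of A1 to GK means the radius NK is perpendicular to GK, so N = K + (0, -11.3) = (34.30, -11.30). Since NR ⟂ RB (tangency), |NB| = √(11.3² + 19.6²) = 22.62 regardless of where R sits on A1. So B lies on both circle(G, 49.34) and circle(N, 22.62); the below-GK intersection is B = (35.88, -33.87). R is the foot of the tangent from B: R = (24.93, -17.61).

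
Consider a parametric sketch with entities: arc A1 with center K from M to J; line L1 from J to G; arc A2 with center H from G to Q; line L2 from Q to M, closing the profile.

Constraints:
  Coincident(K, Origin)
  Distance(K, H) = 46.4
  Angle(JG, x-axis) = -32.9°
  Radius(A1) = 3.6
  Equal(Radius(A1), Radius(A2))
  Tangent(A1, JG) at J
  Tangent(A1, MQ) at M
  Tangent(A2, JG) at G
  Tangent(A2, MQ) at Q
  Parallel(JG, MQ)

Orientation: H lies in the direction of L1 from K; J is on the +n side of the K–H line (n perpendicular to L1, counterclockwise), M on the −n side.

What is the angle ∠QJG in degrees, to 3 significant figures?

8.82°

The slot axis is L1's direction at -32.9°, so u = (cos -32.9°, sin -32.9°) = (0.840, -0.543) and n = (−sin -32.9°, cos -32.9°) = (0.543, 0.840). K is at the origin and H lies 46.4 along u from K, so H = 46.4·u = (39.0, -25.2). Tangency of A1 to both parallel lines with radius 3.6 puts J and M at K ± 3.6·n: J = (1.96, 3.02), M = (-1.96, -3.02). Equal radii place G and Q the same way about H: G = H + 3.6·n = (40.9, -22.2), Q = H − 3.6·n = (37.0, -28.2). Then cos ∠QJG = JQ·JG / (|JQ||JG|), giving 8.82°.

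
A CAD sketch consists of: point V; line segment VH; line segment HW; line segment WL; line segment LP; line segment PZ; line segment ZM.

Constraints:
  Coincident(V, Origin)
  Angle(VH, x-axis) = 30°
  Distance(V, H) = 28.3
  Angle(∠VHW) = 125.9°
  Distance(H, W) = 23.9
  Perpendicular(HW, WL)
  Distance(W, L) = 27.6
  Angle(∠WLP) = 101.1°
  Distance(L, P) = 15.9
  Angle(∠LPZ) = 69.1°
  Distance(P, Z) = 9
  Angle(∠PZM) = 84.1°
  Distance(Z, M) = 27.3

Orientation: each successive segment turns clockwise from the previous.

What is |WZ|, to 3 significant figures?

25.9

∠WLP = 101.1° gives LP at 167° from the x-axis; with |LP| = 15.9, P = (19.6, -17.2). ∠LPZ = 69.1° gives PZ at 56.1° from the x-axis; with |PZ| = 9.0, Z = (24.6, -9.76). Then |WZ| = |Z − W| = 25.9.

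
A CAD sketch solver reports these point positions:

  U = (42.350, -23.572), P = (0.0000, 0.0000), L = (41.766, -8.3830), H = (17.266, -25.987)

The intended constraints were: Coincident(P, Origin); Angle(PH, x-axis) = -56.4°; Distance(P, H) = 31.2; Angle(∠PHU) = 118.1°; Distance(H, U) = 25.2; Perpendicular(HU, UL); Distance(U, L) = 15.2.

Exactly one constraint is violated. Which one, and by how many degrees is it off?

Perpendicular(HU, UL) — off by 3.30°.

P = (0.00, 0.00) ✓; PH at -56.40° ✓; |PH| = 31.20 ✓; ∠PHU = 118.1° ✓; |HU| = 25.20 ✓; ∠(HU, UL) = 86.70° ✗; |UL| = 15.20 ✓.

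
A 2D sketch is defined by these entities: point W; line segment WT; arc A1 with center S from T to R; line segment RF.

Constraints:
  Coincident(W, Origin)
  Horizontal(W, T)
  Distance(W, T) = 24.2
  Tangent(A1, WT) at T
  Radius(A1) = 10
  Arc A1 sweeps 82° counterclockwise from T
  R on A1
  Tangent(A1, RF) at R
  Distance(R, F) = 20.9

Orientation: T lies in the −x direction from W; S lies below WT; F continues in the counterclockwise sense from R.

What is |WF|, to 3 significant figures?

47.2

W is at the origin; WT is horizontal with |WT| = 24.2 and T on the −x side, so T = (-24.2, 0.00). Tangency of A1 to WT means the radius ST is perpendicular to WT, so S = T + (0, -10) = (-24.2, -10.0). On A1, T sits at bearing 90° from S; an 82° counterclockwise sweep puts R at bearing 172°, so R = S + 10.0·(cos 172°, sin 172°) = (-34.1, -8.61). The tangent condition forces SR to be normal to RF, so RF runs along (−sin 172°, cos 172°); with |RF| = 20.9, F = (-37.0, -29.3). Then |WF| = |F − W| = 47.2.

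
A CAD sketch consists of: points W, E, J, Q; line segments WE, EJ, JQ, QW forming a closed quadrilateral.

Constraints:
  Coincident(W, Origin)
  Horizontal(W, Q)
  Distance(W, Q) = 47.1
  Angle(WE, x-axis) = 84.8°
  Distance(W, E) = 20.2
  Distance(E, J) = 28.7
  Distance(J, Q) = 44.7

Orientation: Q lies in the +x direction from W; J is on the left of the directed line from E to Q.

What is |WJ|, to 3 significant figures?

45.2

W is at the origin; W and Q share the same y with |WQ| = 47.1 and Q in +x, so Q = (47.1, 0). WE runs at 84.8° with |WE| = 20.2, so E = (1.83, 20.1). J is determined by |EJ| = 28.7 and |JQ| = 44.7 together: it lies at the intersection of circle(E, 28.7) and circle(Q, 44.7). With |EQ| = 49.5, the foot of the radical line on EQ is 12.9 from E and the perpendicular offset is √(28.7² − 12.9²) = 25.6. Taking the left-of-EQ solution: J = (24.0, 38.3).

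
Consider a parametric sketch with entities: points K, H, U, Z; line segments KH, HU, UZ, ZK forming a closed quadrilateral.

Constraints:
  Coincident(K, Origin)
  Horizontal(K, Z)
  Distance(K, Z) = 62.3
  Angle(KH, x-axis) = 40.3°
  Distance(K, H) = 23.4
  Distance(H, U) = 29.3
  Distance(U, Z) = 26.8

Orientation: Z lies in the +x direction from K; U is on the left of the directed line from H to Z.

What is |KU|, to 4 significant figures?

51.20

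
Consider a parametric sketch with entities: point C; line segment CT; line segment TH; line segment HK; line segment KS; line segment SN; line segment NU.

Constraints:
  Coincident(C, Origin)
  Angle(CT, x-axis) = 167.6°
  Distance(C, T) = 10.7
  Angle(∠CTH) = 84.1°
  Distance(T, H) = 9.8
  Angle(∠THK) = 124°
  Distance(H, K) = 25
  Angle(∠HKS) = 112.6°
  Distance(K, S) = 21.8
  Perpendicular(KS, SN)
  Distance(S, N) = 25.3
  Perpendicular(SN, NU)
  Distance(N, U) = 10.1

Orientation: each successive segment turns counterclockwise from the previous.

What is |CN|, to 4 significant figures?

17.75

C is at the origin; CT runs at 167.6° with length 10.7, so T = (-10.45, 2.298). ∠CTH = 84.1° gives TH at -96.50° from the x-axis; with |TH| = 9.8, H = (-11.56, -7.439). ∠THK = 124.0° gives HK at -40.50° from the x-axis; with |HK| = 25.0, K = (7.450, -23.68). ∠HKS = 112.6° gives KS at 26.90° from the x-axis; with |KS| = 21.8, S = (26.89, -13.81). The perpendicularity gives SN at right angles to KS, so SN runs at 116.9°; with |SN| = 25.3, N = (15.44, 8.750). Then |CN| = |N − C| = 17.75.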